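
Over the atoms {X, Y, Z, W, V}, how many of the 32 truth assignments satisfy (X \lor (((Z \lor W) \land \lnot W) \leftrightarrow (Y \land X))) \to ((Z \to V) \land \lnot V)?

12

Initial set: {((X \lor (((Z \lor W) \land \lnot W) \leftrightarrow (Y \land X))) \to ((Z \to V) \land \lnot V))}.
((X \lor (((Z \lor W) \land \lnot W) \leftrightarrow (Y \land X))) \to ((Z \to V) \land \lnot V)): β-rule — branch into \lnot (X \lor (((Z \lor W) \land \lnot W) \leftrightarrow (Y \land X)))  //  ((Z \to V) \land \lnot V).
  branch 1 (add \lnot (X \lor (((Z \lor W) \land \lnot W) \leftrightarrow (Y \land X)))):
    \lnot (X \lor (((Z \lor W) \land \lnot W) \leftrightarrow (Y \land X))): α-rule — add \lnot X, \lnot (((Z \lor W) \land \lnot W) \leftrightarrow (Y \land X)).
    \lnot (((Z \lor W) \land \lnot W) \leftrightarrow (Y \land X)): β-rule — branch into ((Z \lor W) \land \lnot W), \lnot (Y \land X)  //  \lnot ((Z \lor W) \land \lnot W), (Y \land X).
      branch 1.1 (add ((Z \lor W) \land \lnot W), \lnot (Y \land X)):
        ((Z \lor W) \land \lnot W): α-rule — add (Z \lor W), \lnot W.
        \lnot (Y \land X): β-rule — branch into \lnot Y  //  \lnot X.
          branch 1.1.1 (add \lnot Y):
            (Z \lor W): β-rule — branch into Z  //  W.
              branch 1.1.1.1 (add Z):
                ○ open, literals {W=0, X=0, Y=0, Z=1}.
              branch 1.1.1.2 (add W):
                × closes — contains both W and \lnot W.
          branch 1.1.2 (add \lnot X):
            (Z \lor W): β-rule — branch into Z  //  W.
              branch 1.1.2.1 (add Z):
                ○ open, literals {W=0, X=0, Z=1}.
              branch 1.1.2.2 (add W):
                × closes — contains both W and \lnot W.
      branch 1.2 (add \lnot ((Z \lor W) \land \lnot W), (Y \land X)):
        (Y \land X): α-rule — add Y, X.
        × closes — contains both X and \lnot X.
  branch 2 (add ((Z \to V) \land \lnot V)):
    ((Z \to V) \land \lnot V): α-rule — add (Z \to V), \lnot V.
    (Z \to V): β-rule — branch into \lnot Z  //  V.
      branch 2.1 (add \lnot Z):
        ○ open, literals {V=0, Z=0}.
      branch 2.2 (add V):
        × closes — contains both V and \lnot V.
4 branches closed, 3 open.
Each open branch fixes some atoms; the unmentioned ones are free. Counting distinct full assignments: branch {W=0, X=0, Y=0, Z=1} (V) contributes 2 new; branch {W=0, X=0, Z=1} (Y, V) contributes 2 new; branch {V=0, Z=0} (X, Y, W) contributes 8 new. Total: 12.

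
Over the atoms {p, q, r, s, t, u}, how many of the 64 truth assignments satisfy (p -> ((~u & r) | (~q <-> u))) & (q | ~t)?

Initial set: {T ((p -> ((~u & r) | (~q <-> u))) & (q | ~t))}.
T ((p -> ((~u & r) | (~q <-> u))) & (q | ~t)): α-rule — add T (p -> ((~u & r) | (~q <-> u))), T (q | ~t).
T (p -> ((~u & r) | (~q <-> u))): β-rule — branch into F p  //  T ((~u & r) | (~q <-> u)).
  branch 1 (add F p):
    T (q | ~t): β-rule — branch into T q  //  T ~t.
      branch 1.1 (add T q):
        ○ open, literals {p=F, q=T}.
      branch 1.2 (add T ~t):
        ○ open, literals {p=F, t=F}.
  branch 2 (add T ((~u & r) | (~q <-> u))):
    T (q | ~t): β-rule — branch into T q  //  T ~t.
      branch 2.1 (add T q):
        T ((~u & r) | (~q <-> u)): β-rule — branch into T (~u & r)  //  T (~q <-> u).
          branch 2.1.1 (add T (~u & r)):
            T (~u & r): α-rule — add T ~u, T r.
            ○ open, literals {q=T, r=T, u=F}.
          branch 2.1.2 (add T (~q <-> u)):
            T (~q <-> u): β-rule — branch into T ~q, T u  //  F ~q, F u.
              branch 2.1.2.1 (add T ~q, T u):
                × closes — contains both q and ~q.
              branch 2.1.2.2 (add F ~q, F u):
                ○ open, literals {q=T, u=F}.
      branch 2.2 (add T ~t):
        T ((~u & r) | (~q <-> u)): β-rule — branch into T (~u & r)  //  T (~q <-> u).
          branch 2.2.1 (add T (~u & r)):
            T (~u & r): α-rule — add T ~u, T r.
            ○ open, literals {r=T, t=F, u=F}.
          branch 2.2.2 (add T (~q <-> u)):
            T (~q <-> u): β-rule — branch into T ~q, T u  //  F ~q, F u.
              branch 2.2.2.1 (add T ~q, T u):
                ○ open, literals {q=F, t=F, u=T}.
              branch 2.2.2.2 (add F ~q, F u):
                ○ open, literals {q=T, t=F, u=F}.
1 branch closed, 7 open.
Each open branch fixes some atoms; the unmentioned ones are free. Counting distinct full assignments: branch {p=F, q=T} (r, s, t, u) contributes 16 new; branch {p=F, t=F} (q, r, s, u) contributes 8 new; branch {q=T, r=T, u=F} (p, s, t) contributes 4 new; branch {q=T, u=F} (p, r, s, t) contributes 4 new; branch {r=T, t=F, u=F} (p, q, s) contributes 2 new; branch {q=F, t=F, u=T} (p, r, s) contributes 4 new; branch {q=T, t=F, u=F} (p, r, s) contributes 0 new. Total: 38.

38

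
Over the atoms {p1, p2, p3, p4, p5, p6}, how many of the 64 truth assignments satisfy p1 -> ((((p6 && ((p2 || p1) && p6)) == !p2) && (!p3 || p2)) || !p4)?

54

Initial set: {(p1 -> ((((p6 && ((p2 || p1) && p6)) == !p2) && (!p3 || p2)) || !p4))}.
(p1 -> ((((p6 && ((p2 || p1) && p6)) == !p2) && (!p3 || p2)) || !p4)): β-rule — branch into !p1  //  ((((p6 && ((p2 || p1) && p6)) == !p2) && (!p3 || p2)) || !p4).
  branch 1 (add !p1):
    ○ open, literals {p1=false}.
  branch 2 (add ((((p6 && ((p2 || p1) && p6)) == !p2) && (!p3 || p2)) || !p4)):
    ((((p6 && ((p2 || p1) && p6)) == !p2) && (!p3 || p2)) || !p4): β-rule — branch into (((p6 && ((p2 || p1) && p6)) == !p2) && (!p3 || p2))  //  !p4.
      branch 2.1 (add (((p6 && ((p2 || p1) && p6)) == !p2) && (!p3 || p2))):
        (((p6 && ((p2 || p1) && p6)) == !p2) && (!p3 || p2)): α-rule — add ((p6 && ((p2 || p1) && p6)) == !p2), (!p3 || p2).
        ((p6 && ((p2 || p1) && p6)) == !p2): β-rule — branch into (p6 && ((p2 || p1) && p6)), !p2  //  !(p6 && ((p2 || p1) && p6)), !!p2.
          branch 2.1.1 (add (p6 && ((p2 || p1) && p6)), !p2):
            (p6 && ((p2 || p1) && p6)): α-rule — add p6, ((p2 || p1) && p6).
            ((p2 || p1) && p6): α-rule — add (p2 || p1), p6.
            (!p3 || p2): β-rule — branch into !p3  //  p2.
              branch 2.1.1.1 (add !p3):
                (p2 || p1): β-rule — branch into p2  //  p1.
                  branch 2.1.1.1.1 (add p2):
                    × closes — contains both p2 and !p2.
                  branch 2.1.1.1.2 (add p1):
                    ○ open, literals {p1=true, p2=false, p3=false, p6=true}.
              branch 2.1.1.2 (add p2):
                × closes — contains both p2 and !p2.
          branch 2.1.2 (add !(p6 && ((p2 || p1) && p6)), !!p2):
            (!p3 || p2): β-rule — branch into !p3  //  p2.
              branch 2.1.2.1 (add !p3):
                !(p6 && ((p2 || p1) && p6)): β-rule — branch into !p6  //  !((p2 || p1) && p6).
                  branch 2.1.2.1.1 (add !p6):
                    ○ open, literals {p2=true, p3=false, p6=false}.
                  branch 2.1.2.1.2 (add !((p2 || p1) && p6)):
                    !((p2 || p1) && p6): β-rule — branch into !(p2 || p1)  //  !p6.
                      branch 2.1.2.1.2.1 (add !(p2 || p1)):
                        !(p2 || p1): α-rule — add !p2, !p1.
                        × closes — contains both p2 and !p2.
                      branch 2.1.2.1.2.2 (add !p6):
                        ○ open, literals {p2=true, p3=false, p6=false}.
              branch 2.1.2.2 (add p2):
                !(p6 && ((p2 || p1) && p6)): β-rule — branch into !p6  //  !((p2 || p1) && p6).
                  branch 2.1.2.2.1 (add !p6):
                    ○ open, literals {p2=true, p6=false}.
                  branch 2.1.2.2.2 (add !((p2 || p1) && p6)):
                    !((p2 || p1) && p6): β-rule — branch into !(p2 || p1)  //  !p6.
                      branch 2.1.2.2.2.1 (add !(p2 || p1)):
                        !(p2 || p1): α-rule — add !p2, !p1.
                        × closes — contains both p2 and !p2.
                      branch 2.1.2.2.2.2 (add !p6):
                        ○ open, literals {p2=true, p6=false}.
      branch 2.2 (add !p4):
        ○ open, literals {p4=false}.
4 branches closed, 7 open.
Each open branch fixes some atoms; the unmentioned ones are free. Counting distinct full assignments: branch {p1=false} (p2, p3, p4, p5, p6) contributes 32 new; branch {p1=true, p2=false, p3=false, p6=true} (p4, p5) contributes 4 new; branch {p2=true, p3=false, p6=false} (p1, p4, p5) contributes 4 new; branch {p2=true, p3=false, p6=false} (p1, p4, p5) contributes 0 new; branch {p2=true, p6=false} (p1, p3, p4, p5) contributes 4 new; branch {p2=true, p6=false} (p1, p3, p4, p5) contributes 0 new; branch {p4=false} (p1, p2, p3, p5, p6) contributes 10 new. Total: 54.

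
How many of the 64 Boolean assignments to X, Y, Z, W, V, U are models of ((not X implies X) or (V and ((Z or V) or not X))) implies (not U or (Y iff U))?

52

Initial set: {(((not X implies X) or (V and ((Z or V) or not X))) implies (not U or (Y iff U)))}.
(((not X implies X) or (V and ((Z or V) or not X))) implies (not U or (Y iff U))): β-rule — branch into not ((not X implies X) or (V and ((Z or V) or not X)))  //  (not U or (Y iff U)).
  branch 1 (add not ((not X implies X) or (V and ((Z or V) or not X)))):
    not ((not X implies X) or (V and ((Z or V) or not X))): α-rule — add not (not X implies X), not (V and ((Z or V) or not X)).
    not (not X implies X): α-rule — add not X, not X.
    not (V and ((Z or V) or not X)): β-rule — branch into not V  //  not ((Z or V) or not X).
      branch 1.1 (add not V):
        ○ open, literals {V=0, X=0}.
      branch 1.2 (add not ((Z or V) or not X)):
        not ((Z or V) or not X): α-rule — add not (Z or V), not not X.
        × closes — contains both X and not X.
  branch 2 (add (not U or (Y iff U))):
    (not U or (Y iff U)): β-rule — branch into not U  //  (Y iff U).
      branch 2.1 (add not U):
        ○ open, literals {U=0}.
      branch 2.2 (add (Y iff U)):
        (Y iff U): β-rule — branch into Y, U  //  not Y, not U.
          branch 2.2.1 (add Y, U):
            ○ open, literals {U=1, Y=1}.
          branch 2.2.2 (add not Y, not U):
            ○ open, literals {U=0, Y=0}.
1 branch closed, 4 open.
Each open branch fixes some atoms; the unmentioned ones are free. Counting distinct full assignments: branch {V=0, X=0} (Y, Z, W, U) contributes 16 new; branch {U=0} (X, Y, Z, W, V) contributes 24 new; branch {U=1, Y=1} (X, Z, W, V) contributes 12 new; branch {U=0, Y=0} (X, Z, W, V) contributes 0 new. Total: 52.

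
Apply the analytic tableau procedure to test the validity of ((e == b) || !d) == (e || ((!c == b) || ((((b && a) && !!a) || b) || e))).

Not valid

Assume the negation and expand:
Initial set: {!(((e == b) || !d) == (e || ((!c == b) || ((((b && a) && !!a) || b) || e))))}.
!(((e == b) || !d) == (e || ((!c == b) || ((((b && a) && !!a) || b) || e)))): β-rule — branch into ((e == b) || !d), !(e || ((!c == b) || ((((b && a) && !!a) || b) || e)))  //  !((e == b) || !d), (e || ((!c == b) || ((((b && a) && !!a) || b) || e))).
  branch 1 (add ((e == b) || !d), !(e || ((!c == b) || ((((b && a) && !!a) || b) || e)))):
    !(e || ((!c == b) || ((((b && a) && !!a) || b) || e))): α-rule — add !e, !((!c == b) || ((((b && a) && !!a) || b) || e)).
    !((!c == b) || ((((b && a) && !!a) || b) || e)): α-rule — add !(!c == b), !((((b && a) && !!a) || b) || e).
    !((((b && a) && !!a) || b) || e): α-rule — add !(((b && a) && !!a) || b), !e.
    !(((b && a) && !!a) || b): α-rule — add !((b && a) && !!a), !b.
    ((e == b) || !d): β-rule — branch into (e == b)  //  !d.
      branch 1.1 (add (e == b)):
        !(!c == b): β-rule — branch into !c, !b  //  !!c, b.
          branch 1.1.1 (add !c, !b):
            !((b && a) && !!a): β-rule — branch into !(b && a)  //  !!!a.
              branch 1.1.1.1 (add !(b && a)):
                (e == b): β-rule — branch into e, b  //  !e, !b.
                  branch 1.1.1.1.1 (add e, b):
                    × closes — contains both e and !e.
                  branch 1.1.1.1.2 (add !e, !b):
                    !(b && a): β-rule — branch into !b  //  !a.
                      branch 1.1.1.1.2.1 (add !b):
                        ○ open, literals {b=F, c=F, e=F}.
                      branch 1.1.1.1.2.2 (add !a):
                        ○ open, literals {a=F, b=F, c=F, e=F}.
              branch 1.1.1.2 (add !!!a):
                !!!a: drop double negation, giving !a.
                (e == b): β-rule — branch into e, b  //  !e, !b.
                  branch 1.1.1.2.1 (add e, b):
                    × closes — contains both e and !e.
                  branch 1.1.1.2.2 (add !e, !b):
                    ○ open, literals {a=F, b=F, c=F, e=F}.
          branch 1.1.2 (add !!c, b):
            × closes — contains both b and !b.
      branch 1.2 (add !d):
        !(!c == b): β-rule — branch into !c, !b  //  !!c, b.
          branch 1.2.1 (add !c, !b):
            !((b && a) && !!a): β-rule — branch into !(b && a)  //  !!!a.
              branch 1.2.1.1 (add !(b && a)):
                !(b && a): β-rule — branch into !b  //  !a.
                  branch 1.2.1.1.1 (add !b):
                    ○ open, literals {b=F, c=F, d=F, e=F}.
                  branch 1.2.1.1.2 (add !a):
                    ○ open, literals {a=F, b=F, c=F, d=F, e=F}.
              branch 1.2.1.2 (add !!!a):
                !!!a: drop double negation, giving !a.
                ○ open, literals {a=F, b=F, c=F, d=F, e=F}.
          branch 1.2.2 (add !!c, b):
            × closes — contains both b and !b.
  branch 2 (add !((e == b) || !d), (e || ((!c == b) || ((((b && a) && !!a) || b) || e)))):
    !((e == b) || !d): α-rule — add !(e == b), !!d.
    (e || ((!c == b) || ((((b && a) && !!a) || b) || e))): β-rule — branch into e  //  ((!c == b) || ((((b && a) && !!a) || b) || e)).
      branch 2.1 (add e):
        !(e == b): β-rule — branch into e, !b  //  !e, b.
          branch 2.1.1 (add e, !b):
            ○ open, literals {b=F, d=T, e=T}.
          branch 2.1.2 (add !e, b):
            × closes — contains both e and !e.
      branch 2.2 (add ((!c == b) || ((((b && a) && !!a) || b) || e))):
        !(e == b): β-rule — branch into e, !b  //  !e, b.
          branch 2.2.1 (add e, !b):
            ((!c == b) || ((((b && a) && !!a) || b) || e)): β-rule — branch into (!c == b)  //  ((((b && a) && !!a) || b) || e).
              branch 2.2.1.1 (add (!c == b)):
                (!c == b): β-rule — branch into !c, b  //  !!c, !b.
                  branch 2.2.1.1.1 (add !c, b):
                    × closes — contains both b and !b.
                  branch 2.2.1.1.2 (add !!c, !b):
                    ○ open, literals {b=F, c=T, d=T, e=T}.
              branch 2.2.1.2 (add ((((b && a) && !!a) || b) || e)):
                ((((b && a) && !!a) || b) || e): β-rule — branch into (((b && a) && !!a) || b)  //  e.
                  branch 2.2.1.2.1 (add (((b && a) && !!a) || b)):
                    (((b && a) && !!a) || b): β-rule — branch into ((b && a) && !!a)  //  b.
                      branch 2.2.1.2.1.1 (add ((b && a) && !!a)):
                        ((b && a) && !!a): α-rule — add (b && a), !!a.
                        (b && a): α-rule — add b, a.
                        × closes — contains both b and !b.
                      branch 2.2.1.2.1.2 (add b):
                        × closes — contains both b and !b.
                  branch 2.2.1.2.2 (add e):
                    ○ open, literals {b=F, d=T, e=T}.
          branch 2.2.2 (add !e, b):
            ((!c == b) || ((((b && a) && !!a) || b) || e)): β-rule — branch into (!c == b)  //  ((((b && a) && !!a) || b) || e).
              branch 2.2.2.1 (add (!c == b)):
                (!c == b): β-rule — branch into !c, b  //  !!c, !b.
                  branch 2.2.2.1.1 (add !c, b):
                    ○ open, literals {b=T, c=F, d=T, e=F}.
                  branch 2.2.2.1.2 (add !!c, !b):
                    × closes — contains both b and !b.
              branch 2.2.2.2 (add ((((b && a) && !!a) || b) || e)):
                ((((b && a) && !!a) || b) || e): β-rule — branch into (((b && a) && !!a) || b)  //  e.
                  branch 2.2.2.2.1 (add (((b && a) && !!a) || b)):
                    (((b && a) && !!a) || b): β-rule — branch into ((b && a) && !!a)  //  b.
                      branch 2.2.2.2.1.1 (add ((b && a) && !!a)):
                        ((b && a) && !!a): α-rule — add (b && a), !!a.
                        (b && a): α-rule — add b, a.
                        !!a: drop double negation, giving a.
                        ○ open, literals {a=T, b=T, d=T, e=F}.
                      branch 2.2.2.2.1.2 (add b):
                        ○ open, literals {b=T, d=T, e=F}.
                  branch 2.2.2.2.2 (add e):
                    × closes — contains both e and !e.
10 branches closed, 12 open.
An open branch gives a countermodel: b=F, c=F, e=F (unmentioned atoms arbitrary); under it the original formula is false.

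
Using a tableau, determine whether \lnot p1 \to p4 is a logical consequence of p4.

Yes

Initial set: {p4; \lnot (\lnot p1 \to p4)}.
\lnot (\lnot p1 \to p4): α-rule — add \lnot p1, \lnot p4.
× closes — contains both p4 and \lnot p4.
All 1 branch closes.
Every branch closed, so the premises entail the conclusion.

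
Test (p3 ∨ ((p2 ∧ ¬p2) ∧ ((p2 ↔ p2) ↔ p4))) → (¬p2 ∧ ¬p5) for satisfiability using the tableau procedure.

Initial set: {((p3 ∨ ((p2 ∧ ¬p2) ∧ ((p2 ↔ p2) ↔ p4))) → (¬p2 ∧ ¬p5))}.
((p3 ∨ ((p2 ∧ ¬p2) ∧ ((p2 ↔ p2) ↔ p4))) → (¬p2 ∧ ¬p5)): β-rule — branch into ¬(p3 ∨ ((p2 ∧ ¬p2) ∧ ((p2 ↔ p2) ↔ p4)))  //  (¬p2 ∧ ¬p5).
  branch 1 (add ¬(p3 ∨ ((p2 ∧ ¬p2) ∧ ((p2 ↔ p2) ↔ p4)))):
    ¬(p3 ∨ ((p2 ∧ ¬p2) ∧ ((p2 ↔ p2) ↔ p4))): α-rule — add ¬p3, ¬((p2 ∧ ¬p2) ∧ ((p2 ↔ p2) ↔ p4)).
    ¬((p2 ∧ ¬p2) ∧ ((p2 ↔ p2) ↔ p4)): β-rule — branch into ¬(p2 ∧ ¬p2)  //  ¬((p2 ↔ p2) ↔ p4).
      branch 1.1 (add ¬(p2 ∧ ¬p2)):
        ¬(p2 ∧ ¬p2): β-rule — branch into ¬p2  //  ¬¬p2.
          branch 1.1.1 (add ¬p2):
            ○ open, literals {p2=0, p3=0}.
          branch 1.1.2 (add ¬¬p2):
            ○ open, literals {p2=1, p3=0}.
      branch 1.2 (add ¬((p2 ↔ p2) ↔ p4)):
        ¬((p2 ↔ p2) ↔ p4): β-rule — branch into (p2 ↔ p2), ¬p4  //  ¬(p2 ↔ p2), p4.
          branch 1.2.1 (add (p2 ↔ p2), ¬p4):
            (p2 ↔ p2): β-rule — branch into p2, p2  //  ¬p2, ¬p2.
              branch 1.2.1.1 (add p2, p2):
                ○ open, literals {p2=1, p3=0, p4=0}.
              branch 1.2.1.2 (add ¬p2, ¬p2):
                ○ open, literals {p2=0, p3=0, p4=0}.
          branch 1.2.2 (add ¬(p2 ↔ p2), p4):
            ¬(p2 ↔ p2): β-rule — branch into p2, ¬p2  //  ¬p2, p2.
              branch 1.2.2.1 (add p2, ¬p2):
                × closes — contains both p2 and ¬p2.
              branch 1.2.2.2 (add ¬p2, p2):
                × closes — contains both p2 and ¬p2.
  branch 2 (add (¬p2 ∧ ¬p5)):
    (¬p2 ∧ ¬p5): α-rule — add ¬p2, ¬p5.
    ○ open, literals {p2=0, p5=0}.
2 branches closed, 5 open.
An open branch gives a satisfying assignment: p2=0, p3=0.

Satisfiable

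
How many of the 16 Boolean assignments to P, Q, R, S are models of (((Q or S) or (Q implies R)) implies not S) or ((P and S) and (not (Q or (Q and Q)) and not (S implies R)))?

9

Initial set: {((((Q or S) or (Q implies R)) implies not S) or ((P and S) and (not (Q or (Q and Q)) and not (S implies R))))}.
((((Q or S) or (Q implies R)) implies not S) or ((P and S) and (not (Q or (Q and Q)) and not (S implies R)))): β-rule — branch into (((Q or S) or (Q implies R)) implies not S)  //  ((P and S) and (not (Q or (Q and Q)) and not (S implies R))).
  branch 1 (add (((Q or S) or (Q implies R)) implies not S)):
    (((Q or S) or (Q implies R)) implies not S): β-rule — branch into not ((Q or S) or (Q implies R))  //  not S.
      branch 1.1 (add not ((Q or S) or (Q implies R))):
        not ((Q or S) or (Q implies R)): α-rule — add not (Q or S), not (Q implies R).
        not (Q or S): α-rule — add not Q, not S.
        not (Q implies R): α-rule — add Q, not R.
        × closes — contains both Q and not Q.
      branch 1.2 (add not S):
        ○ open, literals {S=0}.
  branch 2 (add ((P and S) and (not (Q or (Q and Q)) and not (S implies R)))):
    ((P and S) and (not (Q or (Q and Q)) and not (S implies R))): α-rule — add (P and S), (not (Q or (Q and Q)) and not (S implies R)).
    (P and S): α-rule — add P, S.
    (not (Q or (Q and Q)) and not (S implies R)): α-rule — add not (Q or (Q and Q)), not (S implies R).
    not (Q or (Q and Q)): α-rule — add not Q, not (Q and Q).
    not (S implies R): α-rule — add S, not R.
    not (Q and Q): β-rule — branch into not Q  //  not Q.
      branch 2.1 (add not Q):
        ○ open, literals {P=1, Q=0, R=0, S=1}.
      branch 2.2 (add not Q):
        ○ open, literals {P=1, Q=0, R=0, S=1}.
1 branch closed, 3 open.
Each open branch fixes some atoms; the unmentioned ones are free. Counting distinct full assignments: branch {S=0} (P, Q, R) contributes 8 new; branch {P=1, Q=0, R=0, S=1} (none free) contributes 1 new; branch {P=1, Q=0, R=0, S=1} (none free) contributes 0 new. Total: 9.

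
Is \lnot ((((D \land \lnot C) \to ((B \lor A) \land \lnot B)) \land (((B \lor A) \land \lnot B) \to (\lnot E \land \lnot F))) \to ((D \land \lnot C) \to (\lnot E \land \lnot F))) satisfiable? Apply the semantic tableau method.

Unsatisfiable

Initial set: {T \lnot ((((D \land \lnot C) \to ((B \lor A) \land \lnot B)) \land (((B \lor A) \land \lnot B) \to (\lnot E \land \lnot F))) \to ((D \land \lnot C) \to (\lnot E \land \lnot F)))}.
T \lnot ((((D \land \lnot C) \to ((B \lor A) \land \lnot B)) \land (((B \lor A) \land \lnot B) \to (\lnot E \land \lnot F))) \to ((D \land \lnot C) \to (\lnot E \land \lnot F))): α-rule — add T (((D \land \lnot C) \to ((B \lor A) \land \lnot B)) \land (((B \lor A) \land \lnot B) \to (\lnot E \land \lnot F))), F ((D \land \lnot C) \to (\lnot E \land \lnot F)).
T (((D \land \lnot C) \to ((B \lor A) \land \lnot B)) \land (((B \lor A) \land \lnot B) \to (\lnot E \land \lnot F))): α-rule — add T ((D \land \lnot C) \to ((B \lor A) \land \lnot B)), T (((B \lor A) \land \lnot B) \to (\lnot E \land \lnot F)).
F ((D \land \lnot C) \to (\lnot E \land \lnot F)): α-rule — add T (D \land \lnot C), F (\lnot E \land \lnot F).
T (D \land \lnot C): α-rule — add T D, T \lnot C.
T ((D \land \lnot C) \to ((B \lor A) \land \lnot B)): β-rule — branch into F (D \land \lnot C)  //  T ((B \lor A) \land \lnot B).
  branch 1 (add F (D \land \lnot C)):
    T (((B \lor A) \land \lnot B) \to (\lnot E \land \lnot F)): β-rule — branch into F ((B \lor A) \land \lnot B)  //  T (\lnot E \land \lnot F).
      branch 1.1 (add F ((B \lor A) \land \lnot B)):
        F (\lnot E \land \lnot F): β-rule — branch into F \lnot E  //  F \lnot F.
          branch 1.1.1 (add F \lnot E):
            F (D \land \lnot C): β-rule — branch into F D  //  F \lnot C.
              branch 1.1.1.1 (add F D):
                × closes — contains both D and \lnot D.
              branch 1.1.1.2 (add F \lnot C):
                × closes — contains both C and \lnot C.
          branch 1.1.2 (add F \lnot F):
            F (D \land \lnot C): β-rule — branch into F D  //  F \lnot C.
              branch 1.1.2.1 (add F D):
                × closes — contains both D and \lnot D.
              branch 1.1.2.2 (add F \lnot C):
                × closes — contains both C and \lnot C.
      branch 1.2 (add T (\lnot E \land \lnot F)):
        T (\lnot E \land \lnot F): α-rule — add T \lnot E, T \lnot F.
        F (\lnot E \land \lnot F): β-rule — branch into F \lnot E  //  F \lnot F.
          branch 1.2.1 (add F \lnot E):
            × closes — contains both E and \lnot E.
          branch 1.2.2 (add F \lnot F):
            × closes — contains both F and \lnot F.
  branch 2 (add T ((B \lor A) \land \lnot B)):
    T ((B \lor A) \land \lnot B): α-rule — add T (B \lor A), T \lnot B.
    T (((B \lor A) \land \lnot B) \to (\lnot E \land \lnot F)): β-rule — branch into F ((B \lor A) \land \lnot B)  //  T (\lnot E \land \lnot F).
      branch 2.1 (add F ((B \lor A) \land \lnot B)):
        F (\lnot E \land \lnot F): β-rule — branch into F \lnot E  //  F \lnot F.
          branch 2.1.1 (add F \lnot E):
            T (B \lor A): β-rule — branch into T B  //  T A.
              branch 2.1.1.1 (add T B):
                × closes — contains both B and \lnot B.
              branch 2.1.1.2 (add T A):
                F ((B \lor A) \land \lnot B): β-rule — branch into F (B \lor A)  //  F \lnot B.
                  branch 2.1.1.2.1 (add F (B \lor A)):
                    F (B \lor A): α-rule — add F B, F A.
                    × closes — contains both A and \lnot A.
                  branch 2.1.1.2.2 (add F \lnot B):
                    × closes — contains both B and \lnot B.
          branch 2.1.2 (add F \lnot F):
            T (B \lor A): β-rule — branch into T B  //  T A.
              branch 2.1.2.1 (add T B):
                × closes — contains both B and \lnot B.
              branch 2.1.2.2 (add T A):
                F ((B \lor A) \land \lnot B): β-rule — branch into F (B \lor A)  //  F \lnot B.
                  branch 2.1.2.2.1 (add F (B \lor A)):
                    F (B \lor A): α-rule — add F B, F A.
                    × closes — contains both A and \lnot A.
                  branch 2.1.2.2.2 (add F \lnot B):
                    × closes — contains both B and \lnot B.
      branch 2.2 (add T (\lnot E \land \lnot F)):
        T (\lnot E \land \lnot F): α-rule — add T \lnot E, T \lnot F.
        F (\lnot E \land \lnot F): β-rule — branch into F \lnot E  //  F \lnot F.
          branch 2.2.1 (add F \lnot E):
            × closes — contains both E and \lnot E.
          branch 2.2.2 (add F \lnot F):
            × closes — contains both F and \lnot F.
All 14 branches close.
Every branch closed; the formula is unsatisfiable.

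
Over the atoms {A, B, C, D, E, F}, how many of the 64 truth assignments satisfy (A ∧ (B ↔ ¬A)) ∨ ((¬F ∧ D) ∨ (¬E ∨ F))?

58

Initial set: {((A ∧ (B ↔ ¬A)) ∨ ((¬F ∧ D) ∨ (¬E ∨ F)))}.
((A ∧ (B ↔ ¬A)) ∨ ((¬F ∧ D) ∨ (¬E ∨ F))): β-rule — branch into (A ∧ (B ↔ ¬A))  //  ((¬F ∧ D) ∨ (¬E ∨ F)).
  branch 1 (add (A ∧ (B ↔ ¬A))):
    (A ∧ (B ↔ ¬A)): α-rule — add A, (B ↔ ¬A).
    (B ↔ ¬A): β-rule — branch into B, ¬A  //  ¬B, ¬¬A.
      branch 1.1 (add B, ¬A):
        × closes — contains both A and ¬A.
      branch 1.2 (add ¬B, ¬¬A):
        ○ open, literals {A=true, B=false}.
  branch 2 (add ((¬F ∧ D) ∨ (¬E ∨ F))):
    ((¬F ∧ D) ∨ (¬E ∨ F)): β-rule — branch into (¬F ∧ D)  //  (¬E ∨ F).
      branch 2.1 (add (¬F ∧ D)):
        (¬F ∧ D): α-rule — add ¬F, D.
        ○ open, literals {D=true, F=false}.
      branch 2.2 (add (¬E ∨ F)):
        (¬E ∨ F): β-rule — branch into ¬E  //  F.
          branch 2.2.1 (add ¬E):
            ○ open, literals {E=false}.
          branch 2.2.2 (add F):
            ○ open, literals {F=true}.
1 branch closed, 4 open.
Each open branch fixes some atoms; the unmentioned ones are free. Counting distinct full assignments: branch {A=true, B=false} (C, D, E, F) contributes 16 new; branch {D=true, F=false} (A, B, C, E) contributes 12 new; branch {E=false} (A, B, C, D, F) contributes 18 new; branch {F=true} (A, B, C, D, E) contributes 12 new. Total: 58.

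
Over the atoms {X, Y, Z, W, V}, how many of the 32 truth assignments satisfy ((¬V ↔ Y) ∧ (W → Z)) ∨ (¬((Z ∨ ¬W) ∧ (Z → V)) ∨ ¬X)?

28

Initial set: {T (((¬V ↔ Y) ∧ (W → Z)) ∨ (¬((Z ∨ ¬W) ∧ (Z → V)) ∨ ¬X))}.
T (((¬V ↔ Y) ∧ (W → Z)) ∨ (¬((Z ∨ ¬W) ∧ (Z → V)) ∨ ¬X)): β-rule — branch into T ((¬V ↔ Y) ∧ (W → Z))  //  T (¬((Z ∨ ¬W) ∧ (Z → V)) ∨ ¬X).
  branch 1 (add T ((¬V ↔ Y) ∧ (W → Z))):
    T ((¬V ↔ Y) ∧ (W → Z)): α-rule — add T (¬V ↔ Y), T (W → Z).
    T (¬V ↔ Y): β-rule — branch into T ¬V, T Y  //  F ¬V, F Y.
      branch 1.1 (add T ¬V, T Y):
        T (W → Z): β-rule — branch into F W  //  T Z.
          branch 1.1.1 (add F W):
            ○ open, literals {V=0, W=0, Y=1}.
          branch 1.1.2 (add T Z):
            ○ open, literals {V=0, Y=1, Z=1}.
      branch 1.2 (add F ¬V, F Y):
        T (W → Z): β-rule — branch into F W  //  T Z.
          branch 1.2.1 (add F W):
            ○ open, literals {V=1, W=0, Y=0}.
          branch 1.2.2 (add T Z):
            ○ open, literals {V=1, Y=0, Z=1}.
  branch 2 (add T (¬((Z ∨ ¬W) ∧ (Z → V)) ∨ ¬X)):
    T (¬((Z ∨ ¬W) ∧ (Z → V)) ∨ ¬X): β-rule — branch into T ¬((Z ∨ ¬W) ∧ (Z → V))  //  T ¬X.
      branch 2.1 (add T ¬((Z ∨ ¬W) ∧ (Z → V))):
        T ¬((Z ∨ ¬W) ∧ (Z → V)): β-rule — branch into F (Z ∨ ¬W)  //  F (Z → V).
          branch 2.1.1 (add F (Z ∨ ¬W)):
            F (Z ∨ ¬W): α-rule — add F Z, F ¬W.
            ○ open, literals {W=1, Z=0}.
          branch 2.1.2 (add F (Z → V)):
            F (Z → V): α-rule — add T Z, F V.
            ○ open, literals {V=0, Z=1}.
      branch 2.2 (add T ¬X):
        ○ open, literals {X=0}.
0 branches closed, 7 open.
Each open branch fixes some atoms; the unmentioned ones are free. Counting distinct full assignments: branch {V=0, W=0, Y=1} (X, Z) contributes 4 new; branch {V=0, Y=1, Z=1} (X, W) contributes 2 new; branch {V=1, W=0, Y=0} (X, Z) contributes 4 new; branch {V=1, Y=0, Z=1} (X, W) contributes 2 new; branch {W=1, Z=0} (X, Y, V) contributes 8 new; branch {V=0, Z=1} (X, Y, W) contributes 4 new; branch {X=0} (Y, Z, W, V) contributes 4 new. Total: 28.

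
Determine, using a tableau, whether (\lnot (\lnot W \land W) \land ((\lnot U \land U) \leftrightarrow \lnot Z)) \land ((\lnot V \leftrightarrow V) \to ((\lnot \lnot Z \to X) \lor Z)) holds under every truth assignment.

Assume the negation and expand:
Initial set: {\lnot ((\lnot (\lnot W \land W) \land ((\lnot U \land U) \leftrightarrow \lnot Z)) \land ((\lnot V \leftrightarrow V) \to ((\lnot \lnot Z \to X) \lor Z)))}.
\lnot ((\lnot (\lnot W \land W) \land ((\lnot U \land U) \leftrightarrow \lnot Z)) \land ((\lnot V \leftrightarrow V) \to ((\lnot \lnot Z \to X) \lor Z))): β-rule — branch into \lnot (\lnot (\lnot W \land W) \land ((\lnot U \land U) \leftrightarrow \lnot Z))  //  \lnot ((\lnot V \leftrightarrow V) \to ((\lnot \lnot Z \to X) \lor Z)).
  branch 1 (add \lnot (\lnot (\lnot W \land W) \land ((\lnot U \land U) \leftrightarrow \lnot Z))):
    \lnot (\lnot (\lnot W \land W) \land ((\lnot U \land U) \leftrightarrow \lnot Z)): β-rule — branch into \lnot \lnot (\lnot W \land W)  //  \lnot ((\lnot U \land U) \leftrightarrow \lnot Z).
      branch 1.1 (add \lnot \lnot (\lnot W \land W)):
        \lnot \lnot (\lnot W \land W): α-rule — add \lnot W, W.
        × closes — contains both W and \lnot W.
      branch 1.2 (add \lnot ((\lnot U \land U) \leftrightarrow \lnot Z)):
        \lnot ((\lnot U \land U) \leftrightarrow \lnot Z): β-rule — branch into (\lnot U \land U), \lnot \lnot Z  //  \lnot (\lnot U \land U), \lnot Z.
          branch 1.2.1 (add (\lnot U \land U), \lnot \lnot Z):
            (\lnot U \land U): α-rule — add \lnot U, U.
            × closes — contains both U and \lnot U.
          branch 1.2.2 (add \lnot (\lnot U \land U), \lnot Z):
            \lnot (\lnot U \land U): β-rule — branch into \lnot \lnot U  //  \lnot U.
              branch 1.2.2.1 (add \lnot \lnot U):
                ○ open, literals {U=1, Z=0}.
              branch 1.2.2.2 (add \lnot U):
                ○ open, literals {U=0, Z=0}.
  branch 2 (add \lnot ((\lnot V \leftrightarrow V) \to ((\lnot \lnot Z \to X) \lor Z))):
    \lnot ((\lnot V \leftrightarrow V) \to ((\lnot \lnot Z \to X) \lor Z)): α-rule — add (\lnot V \leftrightarrow V), \lnot ((\lnot \lnot Z \to X) \lor Z).
    \lnot ((\lnot \lnot Z \to X) \lor Z): α-rule — add \lnot (\lnot \lnot Z \to X), \lnot Z.
    \lnot (\lnot \lnot Z \to X): α-rule — add \lnot \lnot Z, \lnot X.
    \lnot \lnot Z: drop double negation, giving Z.
    × closes — contains both Z and \lnot Z.
3 branches closed, 2 open.
An open branch gives a countermodel: U=1, Z=0 (unmentioned atoms arbitrary); under it the original formula is false.

Not valid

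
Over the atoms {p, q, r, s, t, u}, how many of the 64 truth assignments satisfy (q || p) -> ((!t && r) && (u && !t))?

22

Initial set: {T ((q || p) -> ((!t && r) && (u && !t)))}.
T ((q || p) -> ((!t && r) && (u && !t))): β-rule — branch into F (q || p)  //  T ((!t && r) && (u && !t)).
  branch 1 (add F (q || p)):
    F (q || p): α-rule — add F q, F p.
    ○ open, literals {p=0, q=0}.
  branch 2 (add T ((!t && r) && (u && !t))):
    T ((!t && r) && (u && !t)): α-rule — add T (!t && r), T (u && !t).
    T (!t && r): α-rule — add T !t, T r.
    T (u && !t): α-rule — add T u, T !t.
    ○ open, literals {r=1, t=0, u=1}.
0 branches closed, 2 open.
Each open branch fixes some atoms; the unmentioned ones are free. Counting distinct full assignments: branch {p=0, q=0} (r, s, t, u) contributes 16 new; branch {r=1, t=0, u=1} (p, q, s) contributes 6 new. Total: 22.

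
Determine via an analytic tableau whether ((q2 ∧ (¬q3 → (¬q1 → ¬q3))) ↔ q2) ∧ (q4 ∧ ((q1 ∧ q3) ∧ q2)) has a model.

Satisfiable

Initial set: {(((q2 ∧ (¬q3 → (¬q1 → ¬q3))) ↔ q2) ∧ (q4 ∧ ((q1 ∧ q3) ∧ q2)))}.
(((q2 ∧ (¬q3 → (¬q1 → ¬q3))) ↔ q2) ∧ (q4 ∧ ((q1 ∧ q3) ∧ q2))): α-rule — add ((q2 ∧ (¬q3 → (¬q1 → ¬q3))) ↔ q2), (q4 ∧ ((q1 ∧ q3) ∧ q2)).
(q4 ∧ ((q1 ∧ q3) ∧ q2)): α-rule — add q4, ((q1 ∧ q3) ∧ q2).
((q1 ∧ q3) ∧ q2): α-rule — add (q1 ∧ q3), q2.
(q1 ∧ q3): α-rule — add q1, q3.
((q2 ∧ (¬q3 → (¬q1 → ¬q3))) ↔ q2): β-rule — branch into (q2 ∧ (¬q3 → (¬q1 → ¬q3))), q2  //  ¬(q2 ∧ (¬q3 → (¬q1 → ¬q3))), ¬q2.
  branch 1 (add (q2 ∧ (¬q3 → (¬q1 → ¬q3))), q2):
    (q2 ∧ (¬q3 → (¬q1 → ¬q3))): α-rule — add q2, (¬q3 → (¬q1 → ¬q3)).
    (¬q3 → (¬q1 → ¬q3)): β-rule — branch into ¬¬q3  //  (¬q1 → ¬q3).
      branch 1.1 (add ¬¬q3):
        ○ open, literals {q1=1, q2=1, q3=1, q4=1}.
      branch 1.2 (add (¬q1 → ¬q3)):
        (¬q1 → ¬q3): β-rule — branch into ¬¬q1  //  ¬q3.
          branch 1.2.1 (add ¬¬q1):
            ○ open, literals {q1=1, q2=1, q3=1, q4=1}.
          branch 1.2.2 (add ¬q3):
            × closes — contains both q3 and ¬q3.
  branch 2 (add ¬(q2 ∧ (¬q3 → (¬q1 → ¬q3))), ¬q2):
    × closes — contains both q2 and ¬q2.
2 branches closed, 2 open.
An open branch gives a satisfying assignment: q1=1, q2=1, q3=1, q4=1.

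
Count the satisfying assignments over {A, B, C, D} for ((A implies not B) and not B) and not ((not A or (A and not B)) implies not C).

4

Initial set: {T (((A implies not B) and not B) and not ((not A or (A and not B)) implies not C))}.
T (((A implies not B) and not B) and not ((not A or (A and not B)) implies not C)): α-rule — add T ((A implies not B) and not B), T not ((not A or (A and not B)) implies not C).
T ((A implies not B) and not B): α-rule — add T (A implies not B), T not B.
T not ((not A or (A and not B)) implies not C): α-rule — add T (not A or (A and not B)), F not C.
T (A implies not B): β-rule — branch into F A  //  T not B.
  branch 1 (add F A):
    T (not A or (A and not B)): β-rule — branch into T not A  //  T (A and not B).
      branch 1.1 (add T not A):
        ○ open, literals {A=false, B=false, C=true}.
      branch 1.2 (add T (A and not B)):
        T (A and not B): α-rule — add T A, T not B.
        × closes — contains both A and not A.
  branch 2 (add T not B):
    T (not A or (A and not B)): β-rule — branch into T not A  //  T (A and not B).
      branch 2.1 (add T not A):
        ○ open, literals {A=false, B=false, C=true}.
      branch 2.2 (add T (A and not B)):
        T (A and not B): α-rule — add T A, T not B.
        ○ open, literals {A=true, B=false, C=true}.
1 branch closed, 3 open.
Each open branch fixes some atoms; the unmentioned ones are free. Counting distinct full assignments: branch {A=false, B=false, C=true} (D) contributes 2 new; branch {A=false, B=false, C=true} (D) contributes 0 new; branch {A=true, B=false, C=true} (D) contributes 2 new. Total: 4.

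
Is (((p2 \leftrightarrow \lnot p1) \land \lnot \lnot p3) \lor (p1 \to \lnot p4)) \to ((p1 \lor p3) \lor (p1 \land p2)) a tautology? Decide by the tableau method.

Not valid

Assume the negation and expand:
Initial set: {\lnot ((((p2 \leftrightarrow \lnot p1) \land \lnot \lnot p3) \lor (p1 \to \lnot p4)) \to ((p1 \lor p3) \lor (p1 \land p2)))}.
\lnot ((((p2 \leftrightarrow \lnot p1) \land \lnot \lnot p3) \lor (p1 \to \lnot p4)) \to ((p1 \lor p3) \lor (p1 \land p2))): α-rule — add (((p2 \leftrightarrow \lnot p1) \land \lnot \lnot p3) \lor (p1 \to \lnot p4)), \lnot ((p1 \lor p3) \lor (p1 \land p2)).
\lnot ((p1 \lor p3) \lor (p1 \land p2)): α-rule — add \lnot (p1 \lor p3), \lnot (p1 \land p2).
\lnot (p1 \lor p3): α-rule — add \lnot p1, \lnot p3.
(((p2 \leftrightarrow \lnot p1) \land \lnot \lnot p3) \lor (p1 \to \lnot p4)): β-rule — branch into ((p2 \leftrightarrow \lnot p1) \land \lnot \lnot p3)  //  (p1 \to \lnot p4).
  branch 1 (add ((p2 \leftrightarrow \lnot p1) \land \lnot \lnot p3)):
    ((p2 \leftrightarrow \lnot p1) \land \lnot \lnot p3): α-rule — add (p2 \leftrightarrow \lnot p1), \lnot \lnot p3.
    \lnot \lnot p3: drop double negation, giving p3.
    × closes — contains both p3 and \lnot p3.
  branch 2 (add (p1 \to \lnot p4)):
    \lnot (p1 \land p2): β-rule — branch into \lnot p1  //  \lnot p2.
      branch 2.1 (add \lnot p1):
        (p1 \to \lnot p4): β-rule — branch into \lnot p1  //  \lnot p4.
          branch 2.1.1 (add \lnot p1):
            ○ open, literals {p1=false, p3=false}.
          branch 2.1.2 (add \lnot p4):
            ○ open, literals {p1=false, p3=false, p4=false}.
      branch 2.2 (add \lnot p2):
        (p1 \to \lnot p4): β-rule — branch into \lnot p1  //  \lnot p4.
          branch 2.2.1 (add \lnot p1):
            ○ open, literals {p1=false, p2=false, p3=false}.
          branch 2.2.2 (add \lnot p4):
            ○ open, literals {p1=false, p2=false, p3=false, p4=false}.
1 branch closed, 4 open.
An open branch gives a countermodel: p1=false, p3=false (unmentioned atoms arbitrary); under it the original formula is false.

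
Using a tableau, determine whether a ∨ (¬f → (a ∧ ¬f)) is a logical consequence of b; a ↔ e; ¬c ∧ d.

Initial set: {b; (a ↔ e); (¬c ∧ d); ¬(a ∨ (¬f → (a ∧ ¬f)))}.
(¬c ∧ d): α-rule — add ¬c, d.
¬(a ∨ (¬f → (a ∧ ¬f))): α-rule — add ¬a, ¬(¬f → (a ∧ ¬f)).
¬(¬f → (a ∧ ¬f)): α-rule — add ¬f, ¬(a ∧ ¬f).
(a ↔ e): β-rule — branch into a, e  //  ¬a, ¬e.
  branch 1 (add a, e):
    × closes — contains both a and ¬a.
  branch 2 (add ¬a, ¬e):
    ¬(a ∧ ¬f): β-rule — branch into ¬a  //  ¬¬f.
      branch 2.1 (add ¬a):
        ○ open, literals {a=F, b=T, c=F, d=T, e=F, f=F}.
      branch 2.2 (add ¬¬f):
        × closes — contains both f and ¬f.
2 branches closed, 1 open.
An open branch gives a countermodel: a=F, b=T, c=F, d=T, e=F, f=F (unmentioned atoms arbitrary); the premises hold there but the conclusion fails.

No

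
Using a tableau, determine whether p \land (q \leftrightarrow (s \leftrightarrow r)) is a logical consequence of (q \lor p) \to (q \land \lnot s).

Initial set: {T ((q \lor p) \to (q \land \lnot s)); F (p \land (q \leftrightarrow (s \leftrightarrow r)))}.
T ((q \lor p) \to (q \land \lnot s)): β-rule — branch into F (q \lor p)  //  T (q \land \lnot s).
  branch 1 (add F (q \lor p)):
    F (q \lor p): α-rule — add F q, F p.
    F (p \land (q \leftrightarrow (s \leftrightarrow r))): β-rule — branch into F p  //  F (q \leftrightarrow (s \leftrightarrow r)).
      branch 1.1 (add F p):
        ○ open, literals {p=false, q=false}.
      branch 1.2 (add F (q \leftrightarrow (s \leftrightarrow r))):
        F (q \leftrightarrow (s \leftrightarrow r)): β-rule — branch into T q, F (s \leftrightarrow r)  //  F q, T (s \leftrightarrow r).
          branch 1.2.1 (add T q, F (s \leftrightarrow r)):
            × closes — contains both q and \lnot q.
          branch 1.2.2 (add F q, T (s \leftrightarrow r)):
            T (s \leftrightarrow r): β-rule — branch into T s, T r  //  F s, F r.
              branch 1.2.2.1 (add T s, T r):
                ○ open, literals {p=false, q=false, r=true, s=true}.
              branch 1.2.2.2 (add F s, F r):
                ○ open, literals {p=false, q=false, r=false, s=false}.
  branch 2 (add T (q \land \lnot s)):
    T (q \land \lnot s): α-rule — add T q, T \lnot s.
    F (p \land (q \leftrightarrow (s \leftrightarrow r))): β-rule — branch into F p  //  F (q \leftrightarrow (s \leftrightarrow r)).
      branch 2.1 (add F p):
        ○ open, literals {p=false, q=true, s=false}.
      branch 2.2 (add F (q \leftrightarrow (s \leftrightarrow r))):
        F (q \leftrightarrow (s \leftrightarrow r)): β-rule — branch into T q, F (s \leftrightarrow r)  //  F q, T (s \leftrightarrow r).
          branch 2.2.1 (add T q, F (s \leftrightarrow r)):
            F (s \leftrightarrow r): β-rule — branch into T s, F r  //  F s, T r.
              branch 2.2.1.1 (add T s, F r):
                × closes — contains both s and \lnot s.
              branch 2.2.1.2 (add F s, T r):
                ○ open, literals {q=true, r=true, s=false}.
          branch 2.2.2 (add F q, T (s \leftrightarrow r)):
            × closes — contains both q and \lnot q.
3 branches closed, 5 open.
An open branch gives a countermodel: p=false, q=false (unmentioned atoms arbitrary); the premises hold there but the conclusion fails.

No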